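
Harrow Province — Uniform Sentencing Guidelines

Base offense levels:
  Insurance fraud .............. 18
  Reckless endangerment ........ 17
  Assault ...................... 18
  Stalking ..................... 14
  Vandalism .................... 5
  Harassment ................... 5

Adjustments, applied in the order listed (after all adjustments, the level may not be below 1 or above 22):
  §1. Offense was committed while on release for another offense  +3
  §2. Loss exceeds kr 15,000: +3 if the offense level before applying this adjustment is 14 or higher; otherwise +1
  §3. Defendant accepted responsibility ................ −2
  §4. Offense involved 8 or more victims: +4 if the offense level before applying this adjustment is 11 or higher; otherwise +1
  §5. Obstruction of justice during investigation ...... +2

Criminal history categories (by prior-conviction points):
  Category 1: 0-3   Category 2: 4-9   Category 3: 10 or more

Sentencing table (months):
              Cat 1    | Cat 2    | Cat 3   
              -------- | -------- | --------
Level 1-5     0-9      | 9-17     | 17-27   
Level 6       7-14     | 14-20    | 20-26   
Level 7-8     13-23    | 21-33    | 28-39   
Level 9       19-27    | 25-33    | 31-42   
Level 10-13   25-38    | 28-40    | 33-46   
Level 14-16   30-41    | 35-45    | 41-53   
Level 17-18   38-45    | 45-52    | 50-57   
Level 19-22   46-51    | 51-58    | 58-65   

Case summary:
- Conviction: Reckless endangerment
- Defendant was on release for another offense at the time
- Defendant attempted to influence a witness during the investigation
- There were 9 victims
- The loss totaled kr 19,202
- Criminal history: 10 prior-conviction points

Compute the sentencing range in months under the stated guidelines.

Base offense level for reckless endangerment: 17.
§1 applies: 17 + 3 = 20.
§2 applies (level before this adjustment is 20 ≥ 14, so +3): 20 + 3 = 23.
§3 does not apply.
§4 applies (level before this adjustment is 23 ≥ 11, so +4): 23 + 4 = 27.
§5 applies: 27 + 2 = 29.
Level 29 exceeds the maximum of 22; capped at 22.
Final offense level: 22.
Criminal history: 10 prior points → Category 3 (10+).
Level 22 falls in the 19-22 band.
Grid: Level 19-22 × Category 3 = 58-65 months.

58-65 months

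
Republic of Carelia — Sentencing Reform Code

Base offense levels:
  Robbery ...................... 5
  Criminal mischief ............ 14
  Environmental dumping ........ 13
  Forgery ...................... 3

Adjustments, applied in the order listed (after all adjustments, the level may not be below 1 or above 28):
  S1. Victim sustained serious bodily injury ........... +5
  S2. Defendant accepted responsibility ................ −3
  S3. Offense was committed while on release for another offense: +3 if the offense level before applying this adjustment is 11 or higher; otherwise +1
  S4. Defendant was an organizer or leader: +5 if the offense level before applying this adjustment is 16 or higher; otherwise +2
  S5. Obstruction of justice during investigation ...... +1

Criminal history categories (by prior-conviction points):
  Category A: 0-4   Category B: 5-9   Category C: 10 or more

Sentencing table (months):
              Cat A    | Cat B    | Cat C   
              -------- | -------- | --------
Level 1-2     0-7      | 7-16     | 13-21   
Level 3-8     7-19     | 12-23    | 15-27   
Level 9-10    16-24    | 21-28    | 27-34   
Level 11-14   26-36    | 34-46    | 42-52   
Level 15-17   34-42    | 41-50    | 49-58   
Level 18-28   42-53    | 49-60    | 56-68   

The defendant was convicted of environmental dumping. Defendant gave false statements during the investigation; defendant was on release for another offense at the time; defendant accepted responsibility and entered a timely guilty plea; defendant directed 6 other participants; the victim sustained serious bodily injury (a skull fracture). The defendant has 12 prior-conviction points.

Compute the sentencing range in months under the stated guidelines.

56-68 months

Base offense level for environmental dumping: 13.
S1 applies: 13 + 5 = 18.
S2 applies: 18 − 3 = 15.
S3 applies (level before this adjustment is 15 ≥ 11, so +3): 15 + 3 = 18.
S4 applies (level before this adjustment is 18 ≥ 16, so +5): 18 + 5 = 23.
S5 applies: 23 + 1 = 24.
Final offense level: 24.
Criminal history: 12 prior points → Category C (10+).
Level 24 falls in the 18-28 band.
Grid: Level 18-28 × Category C = 56-68 months.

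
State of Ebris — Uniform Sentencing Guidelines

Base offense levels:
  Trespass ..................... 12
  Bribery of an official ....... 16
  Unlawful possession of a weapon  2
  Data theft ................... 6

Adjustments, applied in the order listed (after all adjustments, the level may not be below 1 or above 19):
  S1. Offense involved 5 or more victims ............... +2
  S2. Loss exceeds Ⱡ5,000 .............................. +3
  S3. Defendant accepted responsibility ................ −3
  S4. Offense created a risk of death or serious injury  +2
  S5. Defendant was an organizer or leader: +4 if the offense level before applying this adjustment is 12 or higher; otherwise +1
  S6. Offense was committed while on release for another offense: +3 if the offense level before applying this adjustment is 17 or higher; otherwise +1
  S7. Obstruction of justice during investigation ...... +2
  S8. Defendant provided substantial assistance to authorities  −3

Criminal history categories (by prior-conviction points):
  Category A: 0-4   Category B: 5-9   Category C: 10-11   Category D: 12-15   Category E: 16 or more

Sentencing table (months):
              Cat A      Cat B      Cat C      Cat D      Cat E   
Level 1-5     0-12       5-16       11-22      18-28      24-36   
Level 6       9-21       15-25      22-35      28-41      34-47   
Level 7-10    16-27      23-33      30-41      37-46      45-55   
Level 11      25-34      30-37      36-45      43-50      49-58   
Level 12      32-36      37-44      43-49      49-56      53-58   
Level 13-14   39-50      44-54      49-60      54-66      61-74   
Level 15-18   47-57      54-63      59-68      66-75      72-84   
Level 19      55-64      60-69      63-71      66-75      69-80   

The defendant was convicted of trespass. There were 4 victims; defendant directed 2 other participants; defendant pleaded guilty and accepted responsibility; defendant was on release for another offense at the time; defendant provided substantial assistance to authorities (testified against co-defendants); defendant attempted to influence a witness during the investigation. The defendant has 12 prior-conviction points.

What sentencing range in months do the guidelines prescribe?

Base offense level for trespass: 12.
S3 applies: 12 − 3 = 9.
S5 applies (level before this adjustment is 9 < 12, so +1): 9 + 1 = 10.
S6 applies (level before this adjustment is 10 < 17, so +1): 10 + 1 = 11.
S7 applies: 11 + 2 = 13.
S8 applies: 13 − 3 = 10.
Final offense level: 10.
Criminal history: 12 prior points → Category D (12-15).
Level 10 falls in the 7-10 band.
Grid: Level 7-10 × Category D = 37-46 months.

37-46 months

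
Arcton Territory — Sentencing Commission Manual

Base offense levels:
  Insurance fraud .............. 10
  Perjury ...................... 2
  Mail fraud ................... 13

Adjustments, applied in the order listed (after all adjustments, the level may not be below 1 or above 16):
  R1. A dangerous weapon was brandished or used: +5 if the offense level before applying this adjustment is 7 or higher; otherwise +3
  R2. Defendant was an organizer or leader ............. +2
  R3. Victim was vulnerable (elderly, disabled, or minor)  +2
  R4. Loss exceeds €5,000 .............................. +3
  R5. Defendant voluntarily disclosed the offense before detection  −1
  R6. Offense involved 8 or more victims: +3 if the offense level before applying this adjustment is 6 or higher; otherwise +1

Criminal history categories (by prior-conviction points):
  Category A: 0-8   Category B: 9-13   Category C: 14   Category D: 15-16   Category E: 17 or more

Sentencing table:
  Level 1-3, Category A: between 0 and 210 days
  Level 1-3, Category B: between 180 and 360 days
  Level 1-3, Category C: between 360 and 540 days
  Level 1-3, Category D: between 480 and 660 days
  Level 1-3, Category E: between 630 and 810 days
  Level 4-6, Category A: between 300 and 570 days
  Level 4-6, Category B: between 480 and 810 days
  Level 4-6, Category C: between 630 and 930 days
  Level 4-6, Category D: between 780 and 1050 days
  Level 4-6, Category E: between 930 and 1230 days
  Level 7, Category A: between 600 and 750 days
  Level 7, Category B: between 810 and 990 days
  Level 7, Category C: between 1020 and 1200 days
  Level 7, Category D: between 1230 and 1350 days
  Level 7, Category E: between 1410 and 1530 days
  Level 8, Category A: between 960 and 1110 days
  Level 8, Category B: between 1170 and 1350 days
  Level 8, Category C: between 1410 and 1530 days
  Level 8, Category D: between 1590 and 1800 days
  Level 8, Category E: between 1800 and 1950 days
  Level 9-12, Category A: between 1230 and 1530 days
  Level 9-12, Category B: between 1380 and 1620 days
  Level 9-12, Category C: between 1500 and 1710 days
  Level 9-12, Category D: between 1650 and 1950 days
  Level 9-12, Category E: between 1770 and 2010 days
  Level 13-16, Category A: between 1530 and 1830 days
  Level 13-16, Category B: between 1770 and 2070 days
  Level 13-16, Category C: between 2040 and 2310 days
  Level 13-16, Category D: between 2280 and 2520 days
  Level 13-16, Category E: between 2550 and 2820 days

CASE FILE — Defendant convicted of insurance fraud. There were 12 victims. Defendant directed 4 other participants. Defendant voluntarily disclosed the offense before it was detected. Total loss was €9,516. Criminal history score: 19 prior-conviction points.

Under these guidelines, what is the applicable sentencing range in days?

2550-2820 days

Base offense level for insurance fraud: 10.
R2 applies: 10 + 2 = 12.
R3 does not apply.
R4 applies: 12 + 3 = 15.
R5 applies: 15 − 1 = 14.
R6 applies (level before this adjustment is 14 ≥ 6, so +3): 14 + 3 = 17.
Level 17 exceeds the maximum of 16; capped at 16.
Final offense level: 16.
Criminal history: 19 prior points → Category E (17+).
Level 16 falls in the 13-16 band.
Grid: Level 13-16 × Category E = 2550-2820 days.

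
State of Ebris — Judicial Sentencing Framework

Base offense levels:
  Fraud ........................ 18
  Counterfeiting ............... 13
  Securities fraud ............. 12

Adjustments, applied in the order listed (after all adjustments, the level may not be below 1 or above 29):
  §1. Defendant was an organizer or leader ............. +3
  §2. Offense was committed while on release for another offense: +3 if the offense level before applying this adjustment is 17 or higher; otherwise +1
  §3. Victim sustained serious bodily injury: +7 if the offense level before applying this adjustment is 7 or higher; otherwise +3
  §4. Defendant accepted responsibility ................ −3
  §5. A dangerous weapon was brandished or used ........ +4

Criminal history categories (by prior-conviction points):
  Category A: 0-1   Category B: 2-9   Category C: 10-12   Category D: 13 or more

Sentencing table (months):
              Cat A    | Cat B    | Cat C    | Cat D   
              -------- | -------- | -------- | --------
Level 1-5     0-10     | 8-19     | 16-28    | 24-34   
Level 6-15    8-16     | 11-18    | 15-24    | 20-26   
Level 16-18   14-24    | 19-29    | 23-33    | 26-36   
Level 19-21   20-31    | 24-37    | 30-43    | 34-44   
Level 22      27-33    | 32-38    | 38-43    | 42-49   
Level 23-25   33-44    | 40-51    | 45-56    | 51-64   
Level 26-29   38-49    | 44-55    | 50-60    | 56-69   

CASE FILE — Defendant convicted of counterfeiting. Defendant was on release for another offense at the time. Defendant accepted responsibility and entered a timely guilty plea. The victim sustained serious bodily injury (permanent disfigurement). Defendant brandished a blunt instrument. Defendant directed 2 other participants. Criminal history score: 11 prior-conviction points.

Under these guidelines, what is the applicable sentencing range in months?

Base offense level for counterfeiting: 13.
§1 applies: 13 + 3 = 16.
§2 applies (level before this adjustment is 16 < 17, so +1): 16 + 1 = 17.
§3 applies (level before this adjustment is 17 ≥ 7, so +7): 17 + 7 = 24.
§4 applies: 24 − 3 = 21.
§5 applies: 21 + 4 = 25.
Final offense level: 25.
Criminal history: 11 prior points → Category C (10-12).
Level 25 falls in the 23-25 band.
Grid: Level 23-25 × Category C = 45-56 months.

45-56 months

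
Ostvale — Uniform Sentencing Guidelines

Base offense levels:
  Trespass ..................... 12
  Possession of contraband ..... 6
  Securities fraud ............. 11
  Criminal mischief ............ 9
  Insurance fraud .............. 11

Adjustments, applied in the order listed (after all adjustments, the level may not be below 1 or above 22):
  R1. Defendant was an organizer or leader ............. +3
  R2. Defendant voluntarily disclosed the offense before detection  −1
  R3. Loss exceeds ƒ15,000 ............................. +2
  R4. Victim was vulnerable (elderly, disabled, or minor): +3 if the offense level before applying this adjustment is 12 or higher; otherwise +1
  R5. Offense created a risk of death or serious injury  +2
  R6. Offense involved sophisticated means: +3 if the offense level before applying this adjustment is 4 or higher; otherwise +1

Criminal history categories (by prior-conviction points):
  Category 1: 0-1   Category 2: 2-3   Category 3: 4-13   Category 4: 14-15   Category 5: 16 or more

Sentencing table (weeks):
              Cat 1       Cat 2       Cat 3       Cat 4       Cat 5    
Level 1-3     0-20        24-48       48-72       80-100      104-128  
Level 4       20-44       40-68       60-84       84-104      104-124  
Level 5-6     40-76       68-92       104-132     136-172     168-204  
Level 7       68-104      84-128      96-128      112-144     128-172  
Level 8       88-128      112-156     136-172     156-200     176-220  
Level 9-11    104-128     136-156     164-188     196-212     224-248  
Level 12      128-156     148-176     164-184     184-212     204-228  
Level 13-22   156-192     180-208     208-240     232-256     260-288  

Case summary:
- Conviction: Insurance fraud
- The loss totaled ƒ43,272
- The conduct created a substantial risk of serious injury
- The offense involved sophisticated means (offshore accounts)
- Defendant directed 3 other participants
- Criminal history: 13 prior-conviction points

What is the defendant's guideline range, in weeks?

208-240 weeks

Base offense level for insurance fraud: 11.
R1 applies: 11 + 3 = 14.
R3 applies: 14 + 2 = 16.
R4 does not apply.
R5 applies: 16 + 2 = 18.
R6 applies (level before this adjustment is 18 ≥ 4, so +3): 18 + 3 = 21.
Final offense level: 21.
Criminal history: 13 prior points → Category 3 (4-13).
Level 21 falls in the 13-22 band.
Grid: Level 13-22 × Category 3 = 208-240 weeks.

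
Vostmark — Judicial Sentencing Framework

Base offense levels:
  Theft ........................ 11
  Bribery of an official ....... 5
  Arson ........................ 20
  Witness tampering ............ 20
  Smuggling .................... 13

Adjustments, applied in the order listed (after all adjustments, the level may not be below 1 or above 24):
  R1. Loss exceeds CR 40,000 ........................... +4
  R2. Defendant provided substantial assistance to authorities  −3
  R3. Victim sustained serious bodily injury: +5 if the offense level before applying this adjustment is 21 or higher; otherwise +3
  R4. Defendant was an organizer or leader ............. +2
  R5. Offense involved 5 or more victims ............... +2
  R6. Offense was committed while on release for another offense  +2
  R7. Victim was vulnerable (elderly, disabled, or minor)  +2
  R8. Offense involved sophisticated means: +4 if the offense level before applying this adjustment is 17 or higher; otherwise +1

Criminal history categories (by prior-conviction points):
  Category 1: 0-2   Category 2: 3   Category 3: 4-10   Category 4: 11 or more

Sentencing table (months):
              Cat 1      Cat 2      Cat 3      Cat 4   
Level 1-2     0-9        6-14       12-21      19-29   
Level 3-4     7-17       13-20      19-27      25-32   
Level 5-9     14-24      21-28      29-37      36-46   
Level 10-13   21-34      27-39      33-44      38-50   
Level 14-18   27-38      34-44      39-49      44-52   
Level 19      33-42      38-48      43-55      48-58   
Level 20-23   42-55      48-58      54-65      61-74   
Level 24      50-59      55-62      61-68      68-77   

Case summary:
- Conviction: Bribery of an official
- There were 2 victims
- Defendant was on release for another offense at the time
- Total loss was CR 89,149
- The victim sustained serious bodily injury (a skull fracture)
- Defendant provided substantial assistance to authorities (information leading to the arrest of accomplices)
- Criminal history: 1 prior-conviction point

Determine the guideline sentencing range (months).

Base offense level for bribery of an official: 5.
R1 applies: 5 + 4 = 9.
R2 applies: 9 − 3 = 6.
R3 applies (level before this adjustment is 6 < 21, so +3): 6 + 3 = 9.
R4 does not apply.
R5 does not apply.
R6 applies: 9 + 2 = 11.
R8 does not apply.
Final offense level: 11.
Criminal history: 1 prior point → Category 1 (0-2).
Level 11 falls in the 10-13 band.
Grid: Level 10-13 × Category 1 = 21-34 months.

21-34 months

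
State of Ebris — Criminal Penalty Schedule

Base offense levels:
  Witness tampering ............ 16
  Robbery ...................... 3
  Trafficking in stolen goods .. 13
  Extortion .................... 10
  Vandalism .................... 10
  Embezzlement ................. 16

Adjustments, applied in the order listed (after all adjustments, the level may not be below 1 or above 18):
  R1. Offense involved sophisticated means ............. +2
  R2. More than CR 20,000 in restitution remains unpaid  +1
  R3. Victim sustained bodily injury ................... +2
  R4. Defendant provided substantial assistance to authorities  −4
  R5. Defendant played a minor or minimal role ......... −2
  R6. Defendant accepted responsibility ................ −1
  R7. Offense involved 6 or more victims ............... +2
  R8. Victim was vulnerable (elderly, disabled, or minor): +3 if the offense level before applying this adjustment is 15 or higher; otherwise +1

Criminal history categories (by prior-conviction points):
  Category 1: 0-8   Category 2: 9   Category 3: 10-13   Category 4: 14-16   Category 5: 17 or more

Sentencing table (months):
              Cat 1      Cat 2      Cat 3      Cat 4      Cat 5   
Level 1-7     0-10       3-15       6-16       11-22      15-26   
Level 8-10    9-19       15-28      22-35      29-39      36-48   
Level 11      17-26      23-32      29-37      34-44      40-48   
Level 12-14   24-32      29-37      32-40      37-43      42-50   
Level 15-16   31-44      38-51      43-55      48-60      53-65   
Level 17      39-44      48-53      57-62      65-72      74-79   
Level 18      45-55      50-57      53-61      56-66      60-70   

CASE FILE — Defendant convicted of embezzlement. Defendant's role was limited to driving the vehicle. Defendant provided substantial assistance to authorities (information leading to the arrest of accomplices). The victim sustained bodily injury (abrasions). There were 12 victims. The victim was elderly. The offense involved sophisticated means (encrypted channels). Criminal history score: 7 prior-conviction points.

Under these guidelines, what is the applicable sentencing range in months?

45-55 months

Base offense level for embezzlement: 16.
R1 applies: 16 + 2 = 18.
R2 does not apply.
R3 applies: 18 + 2 = 20.
R4 applies: 20 − 4 = 16.
R5 applies: 16 − 2 = 14.
R7 applies: 14 + 2 = 16.
R8 applies (level before this adjustment is 16 ≥ 15, so +3): 16 + 3 = 19.
Level 19 exceeds the maximum of 18; capped at 18.
Final offense level: 18.
Criminal history: 7 prior points → Category 1 (0-8).
Level 18 falls in the 18 band.
Grid: Level 18 × Category 1 = 45-55 months.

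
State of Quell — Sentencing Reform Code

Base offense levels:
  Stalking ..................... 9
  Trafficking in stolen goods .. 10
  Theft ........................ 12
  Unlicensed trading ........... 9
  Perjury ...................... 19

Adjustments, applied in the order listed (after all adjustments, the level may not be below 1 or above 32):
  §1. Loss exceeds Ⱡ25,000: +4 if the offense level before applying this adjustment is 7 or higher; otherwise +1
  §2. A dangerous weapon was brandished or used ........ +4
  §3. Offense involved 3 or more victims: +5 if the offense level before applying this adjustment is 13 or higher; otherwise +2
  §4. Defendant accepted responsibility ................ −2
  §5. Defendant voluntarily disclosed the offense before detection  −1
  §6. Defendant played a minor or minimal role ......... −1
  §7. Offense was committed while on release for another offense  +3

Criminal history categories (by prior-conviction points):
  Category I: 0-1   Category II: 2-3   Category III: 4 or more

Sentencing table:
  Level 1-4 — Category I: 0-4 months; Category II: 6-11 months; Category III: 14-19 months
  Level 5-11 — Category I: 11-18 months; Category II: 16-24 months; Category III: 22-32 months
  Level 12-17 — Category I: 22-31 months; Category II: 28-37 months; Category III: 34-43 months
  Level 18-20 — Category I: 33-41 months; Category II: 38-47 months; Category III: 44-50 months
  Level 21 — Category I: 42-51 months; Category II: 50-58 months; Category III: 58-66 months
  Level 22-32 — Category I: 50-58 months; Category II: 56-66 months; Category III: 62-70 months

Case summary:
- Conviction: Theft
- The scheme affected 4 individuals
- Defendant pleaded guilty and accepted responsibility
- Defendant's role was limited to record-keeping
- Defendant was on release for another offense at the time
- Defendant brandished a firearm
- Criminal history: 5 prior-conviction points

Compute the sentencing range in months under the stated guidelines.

Base offense level for theft: 12.
§1 does not apply.
§2 applies: 12 + 4 = 16.
§3 applies (level before this adjustment is 16 ≥ 13, so +5): 16 + 5 = 21.
§4 applies: 21 − 2 = 19.
§6 applies: 19 − 1 = 18.
§7 applies: 18 + 3 = 21.
Final offense level: 21.
Criminal history: 5 prior points → Category III (4+).
Level 21 falls in the 21 band.
Grid: Level 21 × Category III = 58-66 months.

58-66 months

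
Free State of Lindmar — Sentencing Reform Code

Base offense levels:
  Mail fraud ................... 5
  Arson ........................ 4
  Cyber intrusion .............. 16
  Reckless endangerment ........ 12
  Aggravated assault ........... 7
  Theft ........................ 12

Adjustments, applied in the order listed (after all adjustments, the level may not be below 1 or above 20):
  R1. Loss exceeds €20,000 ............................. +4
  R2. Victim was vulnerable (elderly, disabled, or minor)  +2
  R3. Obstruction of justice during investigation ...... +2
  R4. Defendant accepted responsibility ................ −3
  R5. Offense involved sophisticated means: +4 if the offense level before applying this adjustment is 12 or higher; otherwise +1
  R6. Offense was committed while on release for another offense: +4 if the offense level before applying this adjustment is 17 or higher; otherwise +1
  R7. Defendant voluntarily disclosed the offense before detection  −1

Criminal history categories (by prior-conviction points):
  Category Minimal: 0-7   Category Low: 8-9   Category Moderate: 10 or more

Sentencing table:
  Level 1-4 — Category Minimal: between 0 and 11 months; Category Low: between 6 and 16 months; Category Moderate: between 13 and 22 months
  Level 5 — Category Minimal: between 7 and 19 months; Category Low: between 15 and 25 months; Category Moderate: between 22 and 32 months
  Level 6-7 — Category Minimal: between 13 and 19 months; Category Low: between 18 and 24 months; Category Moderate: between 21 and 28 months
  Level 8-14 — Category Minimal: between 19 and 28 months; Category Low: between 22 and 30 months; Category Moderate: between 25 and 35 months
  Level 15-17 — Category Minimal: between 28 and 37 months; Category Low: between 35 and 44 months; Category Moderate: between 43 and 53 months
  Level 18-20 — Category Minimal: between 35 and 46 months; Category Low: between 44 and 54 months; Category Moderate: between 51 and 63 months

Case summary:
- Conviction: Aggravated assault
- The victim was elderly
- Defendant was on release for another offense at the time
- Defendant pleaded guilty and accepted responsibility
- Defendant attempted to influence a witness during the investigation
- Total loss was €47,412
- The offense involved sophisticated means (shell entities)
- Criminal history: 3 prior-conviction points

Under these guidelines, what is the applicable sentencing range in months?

Base offense level for aggravated assault: 7.
R1 applies: 7 + 4 = 11.
R2 applies: 11 + 2 = 13.
R3 applies: 13 + 2 = 15.
R4 applies: 15 − 3 = 12.
R5 applies (level before this adjustment is 12 ≥ 12, so +4): 12 + 4 = 16.
R6 applies (level before this adjustment is 16 < 17, so +1): 16 + 1 = 17.
R7 does not apply.
Final offense level: 17.
Criminal history: 3 prior points → Category Minimal (0-7).
Level 17 falls in the 15-17 band.
Grid: Level 15-17 × Category Minimal = 28-37 months.

28-37 months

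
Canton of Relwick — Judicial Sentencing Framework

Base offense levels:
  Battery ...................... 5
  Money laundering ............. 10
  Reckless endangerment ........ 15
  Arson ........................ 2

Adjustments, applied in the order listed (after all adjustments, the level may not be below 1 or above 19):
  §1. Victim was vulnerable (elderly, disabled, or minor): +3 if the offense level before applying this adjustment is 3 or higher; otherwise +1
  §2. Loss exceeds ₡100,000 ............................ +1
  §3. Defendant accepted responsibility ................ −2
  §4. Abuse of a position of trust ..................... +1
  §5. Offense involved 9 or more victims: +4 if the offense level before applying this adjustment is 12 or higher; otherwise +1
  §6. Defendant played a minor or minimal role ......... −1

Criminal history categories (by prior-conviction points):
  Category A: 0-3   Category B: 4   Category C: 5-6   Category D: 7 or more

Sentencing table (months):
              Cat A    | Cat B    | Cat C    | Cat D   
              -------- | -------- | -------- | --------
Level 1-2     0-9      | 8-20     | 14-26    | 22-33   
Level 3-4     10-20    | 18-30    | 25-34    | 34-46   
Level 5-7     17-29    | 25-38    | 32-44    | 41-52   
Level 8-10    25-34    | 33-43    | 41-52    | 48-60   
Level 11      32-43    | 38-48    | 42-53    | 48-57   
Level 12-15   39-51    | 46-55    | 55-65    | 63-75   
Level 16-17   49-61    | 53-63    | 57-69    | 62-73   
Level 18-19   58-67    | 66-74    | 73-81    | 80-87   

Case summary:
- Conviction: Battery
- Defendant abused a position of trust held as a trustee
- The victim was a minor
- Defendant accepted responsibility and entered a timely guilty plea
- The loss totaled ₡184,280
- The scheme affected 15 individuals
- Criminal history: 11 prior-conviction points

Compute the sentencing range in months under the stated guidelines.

Base offense level for battery: 5.
§1 applies (level before this adjustment is 5 ≥ 3, so +3): 5 + 3 = 8.
§2 applies: 8 + 1 = 9.
§3 applies: 9 − 2 = 7.
§4 applies: 7 + 1 = 8.
§5 applies (level before this adjustment is 8 < 12, so +1): 8 + 1 = 9.
§6 does not apply.
Final offense level: 9.
Criminal history: 11 prior points → Category D (7+).
Level 9 falls in the 8-10 band.
Grid: Level 8-10 × Category D = 48-60 months.

48-60 months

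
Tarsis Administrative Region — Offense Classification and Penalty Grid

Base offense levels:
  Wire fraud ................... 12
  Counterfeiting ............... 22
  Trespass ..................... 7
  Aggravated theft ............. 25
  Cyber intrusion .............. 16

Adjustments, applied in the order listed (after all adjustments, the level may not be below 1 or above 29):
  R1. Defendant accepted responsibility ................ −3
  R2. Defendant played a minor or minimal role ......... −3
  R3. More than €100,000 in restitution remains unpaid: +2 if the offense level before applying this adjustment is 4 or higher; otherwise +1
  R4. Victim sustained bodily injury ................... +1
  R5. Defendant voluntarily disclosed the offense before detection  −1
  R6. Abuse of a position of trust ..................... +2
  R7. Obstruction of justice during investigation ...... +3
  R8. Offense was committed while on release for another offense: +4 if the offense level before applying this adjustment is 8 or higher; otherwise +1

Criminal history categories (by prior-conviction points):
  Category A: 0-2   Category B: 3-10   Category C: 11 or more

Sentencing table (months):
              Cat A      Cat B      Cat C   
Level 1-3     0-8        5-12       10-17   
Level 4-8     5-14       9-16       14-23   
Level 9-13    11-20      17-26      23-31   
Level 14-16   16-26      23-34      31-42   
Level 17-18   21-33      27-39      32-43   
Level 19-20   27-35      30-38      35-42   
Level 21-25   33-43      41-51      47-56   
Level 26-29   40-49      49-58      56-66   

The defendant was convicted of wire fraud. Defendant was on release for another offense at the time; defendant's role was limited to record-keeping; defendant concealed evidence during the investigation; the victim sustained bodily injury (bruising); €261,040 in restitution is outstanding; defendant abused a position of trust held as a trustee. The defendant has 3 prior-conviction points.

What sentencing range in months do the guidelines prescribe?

41-51 months

Base offense level for wire fraud: 12.
R2 applies: 12 − 3 = 9.
R3 applies (level before this adjustment is 9 ≥ 4, so +2): 9 + 2 = 11.
R4 applies: 11 + 1 = 12.
R5 does not apply.
R6 applies: 12 + 2 = 14.
R7 applies: 14 + 3 = 17.
R8 applies (level before this adjustment is 17 ≥ 8, so +4): 17 + 4 = 21.
Final offense level: 21.
Criminal history: 3 prior points → Category B (3-10).
Level 21 falls in the 21-25 band.
Grid: Level 21-25 × Category B = 41-51 months.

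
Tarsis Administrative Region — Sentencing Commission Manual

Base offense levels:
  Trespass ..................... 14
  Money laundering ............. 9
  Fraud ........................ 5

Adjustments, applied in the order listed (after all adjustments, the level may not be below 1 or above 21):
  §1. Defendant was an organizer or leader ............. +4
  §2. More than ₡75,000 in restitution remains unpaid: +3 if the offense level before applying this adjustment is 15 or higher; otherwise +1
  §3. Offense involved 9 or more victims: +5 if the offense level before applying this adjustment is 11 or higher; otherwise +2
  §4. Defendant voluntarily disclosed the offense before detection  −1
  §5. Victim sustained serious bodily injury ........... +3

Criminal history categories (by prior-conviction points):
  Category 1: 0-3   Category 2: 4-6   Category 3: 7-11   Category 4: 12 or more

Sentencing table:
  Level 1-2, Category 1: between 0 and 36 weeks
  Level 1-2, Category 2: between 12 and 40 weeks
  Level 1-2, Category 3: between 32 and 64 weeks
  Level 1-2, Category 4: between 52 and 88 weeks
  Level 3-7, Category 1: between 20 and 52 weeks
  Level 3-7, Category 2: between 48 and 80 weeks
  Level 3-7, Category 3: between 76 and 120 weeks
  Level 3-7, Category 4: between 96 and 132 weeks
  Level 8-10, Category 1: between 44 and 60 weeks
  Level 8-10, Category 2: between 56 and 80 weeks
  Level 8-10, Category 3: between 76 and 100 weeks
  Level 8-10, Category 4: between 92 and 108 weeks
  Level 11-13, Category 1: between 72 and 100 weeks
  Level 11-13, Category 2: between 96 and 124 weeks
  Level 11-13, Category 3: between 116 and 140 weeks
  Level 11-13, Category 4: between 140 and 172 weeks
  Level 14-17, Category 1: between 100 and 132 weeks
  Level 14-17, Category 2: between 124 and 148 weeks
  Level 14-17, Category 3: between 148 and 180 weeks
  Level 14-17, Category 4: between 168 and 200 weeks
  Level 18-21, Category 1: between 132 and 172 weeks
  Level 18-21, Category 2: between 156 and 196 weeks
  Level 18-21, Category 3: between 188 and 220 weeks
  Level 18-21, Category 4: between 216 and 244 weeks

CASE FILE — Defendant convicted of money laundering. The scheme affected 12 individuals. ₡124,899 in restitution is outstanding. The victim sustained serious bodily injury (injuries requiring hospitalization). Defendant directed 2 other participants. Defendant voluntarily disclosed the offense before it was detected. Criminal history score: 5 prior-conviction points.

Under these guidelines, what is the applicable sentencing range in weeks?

Base offense level for money laundering: 9.
§1 applies: 9 + 4 = 13.
§2 applies (level before this adjustment is 13 < 15, so +1): 13 + 1 = 14.
§3 applies (level before this adjustment is 14 ≥ 11, so +5): 14 + 5 = 19.
§4 applies: 19 − 1 = 18.
§5 applies: 18 + 3 = 21.
Final offense level: 21.
Criminal history: 5 prior points → Category 2 (4-6).
Level 21 falls in the 18-21 band.
Grid: Level 18-21 × Category 2 = 156-196 weeks.

156-196 weeks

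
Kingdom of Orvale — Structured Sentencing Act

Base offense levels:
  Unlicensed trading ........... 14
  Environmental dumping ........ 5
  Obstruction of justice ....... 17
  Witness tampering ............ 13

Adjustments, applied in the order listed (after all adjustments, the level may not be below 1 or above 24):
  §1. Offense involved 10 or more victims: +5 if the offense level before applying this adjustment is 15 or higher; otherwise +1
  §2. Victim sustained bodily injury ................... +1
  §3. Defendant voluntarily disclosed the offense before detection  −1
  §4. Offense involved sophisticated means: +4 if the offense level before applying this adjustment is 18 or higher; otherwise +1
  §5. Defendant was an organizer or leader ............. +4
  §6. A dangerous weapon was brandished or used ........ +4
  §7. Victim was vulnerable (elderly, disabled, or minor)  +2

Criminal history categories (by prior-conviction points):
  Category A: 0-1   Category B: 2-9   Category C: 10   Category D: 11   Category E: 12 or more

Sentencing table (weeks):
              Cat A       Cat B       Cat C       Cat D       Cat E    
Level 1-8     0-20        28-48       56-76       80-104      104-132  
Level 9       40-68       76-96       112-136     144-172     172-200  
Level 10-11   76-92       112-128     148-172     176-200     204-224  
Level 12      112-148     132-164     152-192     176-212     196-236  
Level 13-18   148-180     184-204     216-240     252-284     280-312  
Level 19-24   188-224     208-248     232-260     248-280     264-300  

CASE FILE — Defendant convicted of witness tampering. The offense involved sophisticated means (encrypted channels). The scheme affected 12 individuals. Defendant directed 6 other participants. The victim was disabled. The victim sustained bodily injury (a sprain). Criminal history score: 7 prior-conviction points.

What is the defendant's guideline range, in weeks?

208-248 weeks

Base offense level for witness tampering: 13.
§1 applies (level before this adjustment is 13 < 15, so +1): 13 + 1 = 14.
§2 applies: 14 + 1 = 15.
§4 applies (level before this adjustment is 15 < 18, so +1): 15 + 1 = 16.
§5 applies: 16 + 4 = 20.
§6 does not apply.
§7 applies: 20 + 2 = 22.
Final offense level: 22.
Criminal history: 7 prior points → Category B (2-9).
Level 22 falls in the 19-24 band.
Grid: Level 19-24 × Category B = 208-248 weeks.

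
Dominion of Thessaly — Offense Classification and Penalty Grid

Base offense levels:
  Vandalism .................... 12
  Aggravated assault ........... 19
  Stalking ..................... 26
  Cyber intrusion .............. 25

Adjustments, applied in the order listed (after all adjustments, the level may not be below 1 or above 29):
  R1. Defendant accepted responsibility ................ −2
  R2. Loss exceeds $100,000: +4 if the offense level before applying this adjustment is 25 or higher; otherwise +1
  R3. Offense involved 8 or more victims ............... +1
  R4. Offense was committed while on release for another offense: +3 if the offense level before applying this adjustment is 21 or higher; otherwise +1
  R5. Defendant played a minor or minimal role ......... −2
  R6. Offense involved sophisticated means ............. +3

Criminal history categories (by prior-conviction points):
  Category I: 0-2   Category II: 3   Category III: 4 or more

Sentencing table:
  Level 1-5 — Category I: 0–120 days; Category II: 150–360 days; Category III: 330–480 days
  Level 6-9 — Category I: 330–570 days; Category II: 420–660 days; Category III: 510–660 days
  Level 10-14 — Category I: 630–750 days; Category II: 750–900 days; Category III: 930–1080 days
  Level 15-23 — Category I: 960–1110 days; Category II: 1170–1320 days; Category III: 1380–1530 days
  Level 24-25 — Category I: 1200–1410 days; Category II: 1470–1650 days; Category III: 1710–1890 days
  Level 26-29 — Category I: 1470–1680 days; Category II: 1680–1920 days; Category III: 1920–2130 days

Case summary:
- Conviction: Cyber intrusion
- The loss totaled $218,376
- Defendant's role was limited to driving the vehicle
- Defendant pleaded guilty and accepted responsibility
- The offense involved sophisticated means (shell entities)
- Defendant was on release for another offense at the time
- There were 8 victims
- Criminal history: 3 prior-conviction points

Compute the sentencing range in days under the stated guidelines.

Base offense level for cyber intrusion: 25.
R1 applies: 25 − 2 = 23.
R2 applies (level before this adjustment is 23 < 25, so +1): 23 + 1 = 24.
R3 applies: 24 + 1 = 25.
R4 applies (level before this adjustment is 25 ≥ 21, so +3): 25 + 3 = 28.
R5 applies: 28 − 2 = 26.
R6 applies: 26 + 3 = 29.
Final offense level: 29.
Criminal history: 3 prior points → Category II (3).
Level 29 falls in the 26-29 band.
Grid: Level 26-29 × Category II = 1680-1920 days.

1680-1920 days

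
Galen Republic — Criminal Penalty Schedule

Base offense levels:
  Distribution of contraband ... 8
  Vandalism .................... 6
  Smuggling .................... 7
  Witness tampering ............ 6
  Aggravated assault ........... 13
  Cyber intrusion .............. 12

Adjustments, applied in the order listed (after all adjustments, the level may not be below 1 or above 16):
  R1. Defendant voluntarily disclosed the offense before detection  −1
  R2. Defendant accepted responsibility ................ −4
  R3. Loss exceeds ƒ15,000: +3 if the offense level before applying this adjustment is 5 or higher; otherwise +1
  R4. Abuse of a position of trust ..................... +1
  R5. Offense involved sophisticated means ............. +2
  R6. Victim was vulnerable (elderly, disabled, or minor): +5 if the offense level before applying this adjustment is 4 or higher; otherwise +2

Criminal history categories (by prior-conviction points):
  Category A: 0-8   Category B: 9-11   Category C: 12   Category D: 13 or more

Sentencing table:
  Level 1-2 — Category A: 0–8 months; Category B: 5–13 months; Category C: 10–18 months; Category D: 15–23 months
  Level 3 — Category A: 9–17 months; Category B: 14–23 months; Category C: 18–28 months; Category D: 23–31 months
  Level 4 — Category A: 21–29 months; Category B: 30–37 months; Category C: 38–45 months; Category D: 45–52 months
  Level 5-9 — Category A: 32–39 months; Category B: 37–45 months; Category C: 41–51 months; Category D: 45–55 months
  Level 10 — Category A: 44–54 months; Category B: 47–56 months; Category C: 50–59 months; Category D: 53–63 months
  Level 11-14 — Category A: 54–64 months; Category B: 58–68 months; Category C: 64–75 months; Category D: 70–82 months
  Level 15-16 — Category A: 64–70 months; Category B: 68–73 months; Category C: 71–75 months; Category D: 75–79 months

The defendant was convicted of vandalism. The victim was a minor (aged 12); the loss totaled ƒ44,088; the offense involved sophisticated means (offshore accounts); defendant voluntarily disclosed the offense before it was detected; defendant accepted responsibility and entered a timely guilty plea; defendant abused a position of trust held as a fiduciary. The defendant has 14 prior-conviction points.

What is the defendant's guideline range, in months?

Base offense level for vandalism: 6.
R1 applies: 6 − 1 = 5.
R2 applies: 5 − 4 = 1.
R3 applies (level before this adjustment is 1 < 5, so +1): 1 + 1 = 2.
R4 applies: 2 + 1 = 3.
R5 applies: 3 + 2 = 5.
R6 applies (level before this adjustment is 5 ≥ 4, so +5): 5 + 5 = 10.
Final offense level: 10.
Criminal history: 14 prior points → Category D (13+).
Level 10 falls in the 10 band.
Grid: Level 10 × Category D = 53-63 months.

53-63 months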